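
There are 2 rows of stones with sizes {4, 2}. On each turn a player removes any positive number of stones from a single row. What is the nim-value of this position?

6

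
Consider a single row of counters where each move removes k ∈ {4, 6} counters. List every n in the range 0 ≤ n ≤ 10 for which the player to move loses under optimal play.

0, 1, 2, 3, 10

Grundy values for subtraction set {4, 6}:
g(0) = mex{} = 0
g(1) = mex{} = 0
g(2) = mex{} = 0
g(3) = mex{} = 0
g(4) = mex{0} = 1
g(5) = mex{0} = 1
g(6) = mex{0} = 1
g(7) = mex{0} = 1
g(8) = mex{0,1} = 2
g(9) = mex{0,1} = 2
g(10) = mex{1} = 0
The P-positions (g = 0) in 0..10 are 0, 1, 2, 3, 10.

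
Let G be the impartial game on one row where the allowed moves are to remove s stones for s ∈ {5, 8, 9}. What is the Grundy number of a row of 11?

2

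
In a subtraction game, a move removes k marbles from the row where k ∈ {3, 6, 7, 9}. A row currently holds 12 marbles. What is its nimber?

0

Compute g(0), g(1), … for moves {3, 6, 7, 9}:
k:     0  1  2  3  4  5  6  7  8  9 10 11 12
g(k):  0  0  0  1  1  1  2  2  2  3  3  3  0
So g(12) = 0.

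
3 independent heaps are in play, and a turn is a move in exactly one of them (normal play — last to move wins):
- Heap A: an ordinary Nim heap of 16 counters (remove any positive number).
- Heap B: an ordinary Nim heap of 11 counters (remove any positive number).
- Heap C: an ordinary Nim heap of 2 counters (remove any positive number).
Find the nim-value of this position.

25

Heap A is a plain Nim heap of size 16, so its Grundy value is 16.
Heap B is a plain Nim heap of size 11, so its Grundy value is 11.
Heap C is a plain Nim heap of size 2, so its Grundy value is 2.
By the Sprague-Grundy theorem, the Grundy value of a sum of independent games is the XOR of the component values.
Combined value = 16 XOR 11 XOR 2 = 25.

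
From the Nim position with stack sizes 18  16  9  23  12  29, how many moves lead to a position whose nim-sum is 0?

3

In binary:
  10010  (18)
  10000  (16)
  01001  (9)
  10111  (23)
  01100  (12)
  11101  (29)
  -----
  01101  (13)
The overall nim-sum is X = 13. A stack of size p has a winning move iff p XOR X < p (reduce it to p XOR X).
  18: 18 XOR 13 = 31 ≥ 18 — no move.
  16: 16 XOR 13 = 29 ≥ 16 — no move.
  9: 9 XOR 13 = 4 < 9 — winning move (to 4).
  23: 23 XOR 13 = 26 ≥ 23 — no move.
  12: 12 XOR 13 = 1 < 12 — winning move (to 1).
  29: 29 XOR 13 = 16 < 29 — winning move (to 16).
That gives 3 winning moves.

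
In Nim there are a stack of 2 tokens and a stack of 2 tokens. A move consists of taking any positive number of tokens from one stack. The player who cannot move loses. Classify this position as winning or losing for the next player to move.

Losing position

Compute the nim-sum pairwise:
2 ⊕ 2 = 0
The nim-sum is 0, so this is a P-position: the player to move is in a losing position under optimal play.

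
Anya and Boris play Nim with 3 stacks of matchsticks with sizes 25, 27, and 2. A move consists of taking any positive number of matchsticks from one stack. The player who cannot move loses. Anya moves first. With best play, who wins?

Boris wins

Compute the nim-sum pairwise:
25 ⊕ 27 = 2
2 ⊕ 2 = 0
The nim-sum is 0, so this is a P-position: the player to move is in a losing position under optimal play; Anya is about to move from it and so loses — Boris wins.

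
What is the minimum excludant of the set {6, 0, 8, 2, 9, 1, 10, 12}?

3

The values 0, 1, 2 are all present; 3 is the first non-negative integer missing from the set.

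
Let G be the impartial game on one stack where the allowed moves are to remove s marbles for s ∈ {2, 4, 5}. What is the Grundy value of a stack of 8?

0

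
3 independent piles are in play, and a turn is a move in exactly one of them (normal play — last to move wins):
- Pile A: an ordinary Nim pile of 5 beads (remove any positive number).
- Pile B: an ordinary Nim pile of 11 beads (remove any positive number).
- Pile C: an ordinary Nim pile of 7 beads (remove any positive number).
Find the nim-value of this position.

9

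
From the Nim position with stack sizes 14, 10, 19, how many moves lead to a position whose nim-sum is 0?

1

In binary:
  01110  (14)
  01010  (10)
  10011  (19)
  -----
  10111  (23)
The overall nim-sum is X = 23. A stack of size p has a winning move iff p XOR X < p (reduce it to p XOR X).
  14: 14 XOR 23 = 25 ≥ 14 — no move.
  10: 10 XOR 23 = 29 ≥ 10 — no move.
  19: 19 XOR 23 = 4 < 19 — winning move (to 4).
That gives 1 winning move.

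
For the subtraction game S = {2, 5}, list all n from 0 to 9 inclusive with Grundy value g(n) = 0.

Grundy values for subtraction set {2, 5}:
k:     0  1  2  3  4  5  6  7  8  9
g(k):  0  0  1  1  0  2  1  0  0  1
The P-positions (g = 0) in 0..9 are 0, 1, 4, 7, 8.

0, 1, 4, 7, 8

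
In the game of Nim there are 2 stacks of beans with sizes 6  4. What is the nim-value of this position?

2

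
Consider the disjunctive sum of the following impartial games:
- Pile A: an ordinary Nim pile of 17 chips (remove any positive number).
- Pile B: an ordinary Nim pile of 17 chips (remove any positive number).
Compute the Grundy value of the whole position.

0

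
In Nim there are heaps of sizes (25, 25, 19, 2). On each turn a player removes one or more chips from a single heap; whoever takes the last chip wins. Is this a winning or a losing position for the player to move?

Winning position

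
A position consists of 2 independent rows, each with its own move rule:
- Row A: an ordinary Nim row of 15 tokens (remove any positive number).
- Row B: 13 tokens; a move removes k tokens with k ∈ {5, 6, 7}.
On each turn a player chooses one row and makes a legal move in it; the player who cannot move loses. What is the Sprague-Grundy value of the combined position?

Row A is a plain Nim row of size 15, so its Grundy value is 15.
Grundy values for row B (subtraction set {5, 6, 7}):
g(0) = mex{} = 0
g(1) = mex{} = 0
g(2) = mex{} = 0
g(3) = mex{} = 0
g(4) = mex{} = 0
g(5) = mex{0} = 1
g(6) = mex{0} = 1
g(7) = mex{0} = 1
g(8) = mex{0} = 1
g(9) = mex{0} = 1
g(10) = mex{0,1} = 2
g(11) = mex{0,1} = 2
g(12) = mex{1} = 0
g(13) = mex{1} = 0
So g(13) = 0.
By the Sprague-Grundy theorem, the Grundy value of a sum of independent games is the XOR of the component values.
Combined value = 15 ⊕ 0 = 15.

15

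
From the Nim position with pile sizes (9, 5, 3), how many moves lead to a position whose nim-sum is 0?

1

Compute the nim-sum pairwise:
9 XOR 5 = 12
12 XOR 3 = 15
The overall nim-sum is X = 15. A pile of size p has a winning move iff p XOR X < p (reduce it to p XOR X).
  9: 9 XOR 15 = 6 < 9 — winning move (to 6).
  5: 5 XOR 15 = 10 ≥ 5 — no move.
  3: 3 XOR 15 = 12 ≥ 3 — no move.
That gives 1 winning move.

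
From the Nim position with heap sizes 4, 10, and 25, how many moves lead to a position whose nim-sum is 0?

1

Compute the nim-sum pairwise:
4 ⊕ 10 = 14
14 ⊕ 25 = 23
The overall nim-sum is X = 23. A heap of size p has a winning move iff p XOR X < p (reduce it to p XOR X).
  4: 4 XOR 23 = 19 ≥ 4 — no move.
  10: 10 XOR 23 = 29 ≥ 10 — no move.
  25: 25 XOR 23 = 14 < 25 — winning move (to 14).
That gives 1 winning move.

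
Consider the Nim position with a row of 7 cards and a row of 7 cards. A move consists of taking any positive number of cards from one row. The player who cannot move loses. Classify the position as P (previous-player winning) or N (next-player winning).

P-position

Bitwise XOR of the heap sizes:
  111  (7)
  111  (7)
  ---
  000  (0)
The nim-sum is 0, so this is a P-position: the player to move is in a losing position under optimal play.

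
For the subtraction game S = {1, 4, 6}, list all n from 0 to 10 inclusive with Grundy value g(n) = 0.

Build the Grundy sequence with g(k) = mex{g(k−s) : s ∈ {1, 4, 6}, s ≤ k}:
k:     0  1  2  3  4  5  6  7  8  9 10
g(k):  0  1  0  1  2  0  1  0  1  2  0
The P-positions (g = 0) in 0..10 are 0, 2, 5, 7, 10.

0, 2, 5, 7, 10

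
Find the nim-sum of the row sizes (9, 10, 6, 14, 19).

24

Compute the nim-sum pairwise:
9 ⊕ 10 = 3
3 ⊕ 6 = 5
5 ⊕ 14 = 11
11 ⊕ 19 = 24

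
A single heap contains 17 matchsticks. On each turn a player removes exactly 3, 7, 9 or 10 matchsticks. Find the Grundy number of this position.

Grundy values for subtraction set {3, 7, 9, 10}:
k:     0  1  2  3  4  5  6  7  8  9 10 11 12 13 14 15 16 17
g(k):  0  0  0  1  1  1  0  2  2  1  3  3  2  2  0  3  3  1
So g(17) = 1.

1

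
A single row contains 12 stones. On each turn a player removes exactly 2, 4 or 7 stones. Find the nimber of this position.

Compute g(0), g(1), … for moves {2, 4, 7}:
g(0) = mex{} = 0
g(1) = mex{} = 0
g(2) = mex{0} = 1
g(3) = mex{0} = 1
g(4) = mex{0,1} = 2
g(5) = mex{0,1} = 2
g(6) = mex{1,2} = 0
g(7) = mex{0,1,2} = 3
g(8) = mex{0,2} = 1
g(9) = mex{1,2,3} = 0
g(10) = mex{0,1} = 2
g(11) = mex{0,2,3} = 1
g(12) = mex{1,2} = 0
So g(12) = 0.

0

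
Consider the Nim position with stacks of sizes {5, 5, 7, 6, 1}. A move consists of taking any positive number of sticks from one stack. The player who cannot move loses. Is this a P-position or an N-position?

Nim-sum: 5 XOR 5 XOR 7 XOR 6 XOR 1 = 0.
The nim-sum is 0, so this is a P-position: the player to move is in a losing position under optimal play.

P-position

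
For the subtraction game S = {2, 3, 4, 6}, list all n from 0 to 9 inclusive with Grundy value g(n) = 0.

0, 1, 8, 9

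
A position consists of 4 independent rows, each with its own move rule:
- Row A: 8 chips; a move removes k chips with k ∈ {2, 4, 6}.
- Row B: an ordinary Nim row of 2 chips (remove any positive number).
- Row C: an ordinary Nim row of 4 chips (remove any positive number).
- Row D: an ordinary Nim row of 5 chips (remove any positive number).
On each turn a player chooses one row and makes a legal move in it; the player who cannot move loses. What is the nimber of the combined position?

3

For row A, compute g(0), g(1), … with moves {2, 4, 6}:
k:     0  1  2  3  4  5  6  7  8
g(k):  0  0  1  1  2  2  3  3  0
So g(8) = 0.
Row B is a plain Nim row of size 2, so its Grundy value is 2.
Row C is a plain Nim row of size 4, so its Grundy value is 4.
Row D is a plain Nim row of size 5, so its Grundy value is 5.
The value of a disjunctive sum is the nim-sum of the parts.
Combined value = 0 XOR 2 XOR 4 XOR 5 = 3.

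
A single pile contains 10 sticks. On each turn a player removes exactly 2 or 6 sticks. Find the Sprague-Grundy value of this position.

Grundy values for subtraction set {2, 6}:
g(0) = mex{} = 0
g(1) = mex{} = 0
g(2) = mex{0} = 1
g(3) = mex{0} = 1
g(4) = mex{1} = 0
g(5) = mex{1} = 0
g(6) = mex{0} = 1
g(7) = mex{0} = 1
g(8) = mex{1} = 0
g(9) = mex{1} = 0
g(10) = mex{0} = 1
So g(10) = 1.

1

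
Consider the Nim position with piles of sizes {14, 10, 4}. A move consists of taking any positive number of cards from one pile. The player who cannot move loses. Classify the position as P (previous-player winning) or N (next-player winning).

P-position

Bitwise XOR of the heap sizes:
  1110  (14)
  1010  (10)
  0100  (4)
  ----
  0000  (0)
The nim-sum is 0, so this is a P-position: the player to move is in a losing position under optimal play.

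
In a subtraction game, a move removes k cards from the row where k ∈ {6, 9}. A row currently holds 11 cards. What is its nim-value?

Compute g(0), g(1), … for moves {6, 9}:
g(0) = mex{} = 0
g(1) = mex{} = 0
g(2) = mex{} = 0
g(3) = mex{} = 0
g(4) = mex{} = 0
g(5) = mex{} = 0
g(6) = mex{0} = 1
g(7) = mex{0} = 1
g(8) = mex{0} = 1
g(9) = mex{0} = 1
g(10) = mex{0} = 1
g(11) = mex{0} = 1
So g(11) = 1.

1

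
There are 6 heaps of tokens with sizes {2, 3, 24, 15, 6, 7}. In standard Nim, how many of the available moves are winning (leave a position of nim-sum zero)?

1

Compute the nim-sum pairwise:
2 ^ 3 = 1
1 ^ 24 = 25
25 ^ 15 = 22
22 ^ 6 = 16
16 ^ 7 = 23
The overall nim-sum is X = 23. A heap of size p has a winning move iff p XOR X < p (reduce it to p XOR X).
  2: 2 XOR 23 = 21 ≥ 2 — no move.
  3: 3 XOR 23 = 20 ≥ 3 — no move.
  24: 24 XOR 23 = 15 < 24 — winning move (to 15).
  15: 15 XOR 23 = 24 ≥ 15 — no move.
  6: 6 XOR 23 = 17 ≥ 6 — no move.
  7: 7 XOR 23 = 16 ≥ 7 — no move.
That gives 1 winning move.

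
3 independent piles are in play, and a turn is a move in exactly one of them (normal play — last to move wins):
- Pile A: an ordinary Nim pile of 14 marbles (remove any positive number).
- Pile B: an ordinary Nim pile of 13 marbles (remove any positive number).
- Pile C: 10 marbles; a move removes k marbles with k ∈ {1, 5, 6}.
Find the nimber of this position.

1

Pile A is a plain Nim pile of size 14, so its Grundy value is 14.
Pile B is a plain Nim pile of size 13, so its Grundy value is 13.
For pile C, compute g(0), g(1), … with moves {1, 5, 6}:
g(0) = mex{} = 0
g(1) = mex{0} = 1
g(2) = mex{1} = 0
g(3) = mex{0} = 1
g(4) = mex{1} = 0
g(5) = mex{0} = 1
g(6) = mex{0,1} = 2
g(7) = mex{0,1,2} = 3
g(8) = mex{0,1,3} = 2
g(9) = mex{0,1,2} = 3
g(10) = mex{0,1,3} = 2
So g(10) = 2.
The value of a disjunctive sum is the nim-sum of the parts.
Combined value = 14 XOR 13 XOR 2 = 1.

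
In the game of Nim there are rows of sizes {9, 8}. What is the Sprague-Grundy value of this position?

1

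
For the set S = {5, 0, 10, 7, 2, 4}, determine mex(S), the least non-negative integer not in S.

0 is in the set but 1 is not, so the mex is 1.

1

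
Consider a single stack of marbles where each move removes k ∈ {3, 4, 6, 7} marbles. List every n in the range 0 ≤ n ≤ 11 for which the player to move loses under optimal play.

Build the Grundy sequence with g(k) = mex{g(k−s) : s ∈ {3, 4, 6, 7}, s ≤ k}:
k:     0  1  2  3  4  5  6  7  8  9 10 11
g(k):  0  0  0  1  1  1  2  2  2  3  0  0
The P-positions (g = 0) in 0..11 are 0, 1, 2, 10, 11.

0, 1, 2, 10, 11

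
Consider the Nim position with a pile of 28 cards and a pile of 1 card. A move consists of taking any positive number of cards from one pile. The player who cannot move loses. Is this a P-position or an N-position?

Compute the nim-sum pairwise:
28 ⊕ 1 = 29
The nim-sum is 29 ≠ 0, so this is an N-position: the player to move can win.

N-position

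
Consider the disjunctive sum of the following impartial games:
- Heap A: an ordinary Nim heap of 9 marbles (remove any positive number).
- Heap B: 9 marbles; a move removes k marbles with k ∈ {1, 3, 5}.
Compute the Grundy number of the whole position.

Heap A is a plain Nim heap of size 9, so its Grundy value is 9.
For heap B, compute g(0), g(1), … with moves {1, 3, 5}:
k:     0  1  2  3  4  5  6  7  8  9
g(k):  0  1  0  1  0  1  0  1  0  1
So g(9) = 1.
By the Sprague-Grundy theorem, the Grundy value of a sum of independent games is the XOR of the component values.
Combined value = 9 ⊕ 1 = 8.

8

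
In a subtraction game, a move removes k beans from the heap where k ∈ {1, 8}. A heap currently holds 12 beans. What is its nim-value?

1

Compute g(0), g(1), … for moves {1, 8}:
k:     0  1  2  3  4  5  6  7  8  9 10 11 12
g(k):  0  1  0  1  0  1  0  1  2  0  1  0  1
So g(12) = 1.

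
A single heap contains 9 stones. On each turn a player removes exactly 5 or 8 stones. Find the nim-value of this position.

Grundy values for subtraction set {5, 8}:
k:     0  1  2  3  4  5  6  7  8  9
g(k):  0  0  0  0  0  1  1  1  1  1
So g(9) = 1.

1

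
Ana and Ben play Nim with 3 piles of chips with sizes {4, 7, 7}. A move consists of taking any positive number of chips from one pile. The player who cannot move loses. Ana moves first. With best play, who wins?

Ana wins

Compute the nim-sum pairwise:
4 ^ 7 = 3
3 ^ 7 = 4
The nim-sum is 4 ≠ 0, so this is an N-position: the player to move can win; Ana has a winning move.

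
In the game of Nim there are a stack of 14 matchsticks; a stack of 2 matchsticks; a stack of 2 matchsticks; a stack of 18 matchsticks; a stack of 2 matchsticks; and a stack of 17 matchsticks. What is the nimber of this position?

Compute the nim-sum pairwise:
14 XOR 2 = 12
12 XOR 2 = 14
14 XOR 18 = 28
28 XOR 2 = 30
30 XOR 17 = 15

15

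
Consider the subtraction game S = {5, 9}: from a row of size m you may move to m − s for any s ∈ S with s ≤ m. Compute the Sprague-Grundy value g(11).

2

Compute g(0), g(1), … for moves {5, 9}:
k:     0  1  2  3  4  5  6  7  8  9 10 11
g(k):  0  0  0  0  0  1  1  1  1  1  2  2
So g(11) = 2.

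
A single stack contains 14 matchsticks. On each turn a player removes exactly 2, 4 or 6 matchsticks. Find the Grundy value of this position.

3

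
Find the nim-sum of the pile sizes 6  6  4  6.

2

Nim-sum: 6 XOR 6 XOR 4 XOR 6 = 2.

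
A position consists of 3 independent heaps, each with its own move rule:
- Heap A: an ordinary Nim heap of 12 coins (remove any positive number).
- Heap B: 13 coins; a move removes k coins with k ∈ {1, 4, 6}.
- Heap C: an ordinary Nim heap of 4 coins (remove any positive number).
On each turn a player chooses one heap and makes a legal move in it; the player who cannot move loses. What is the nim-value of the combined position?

9

Heap A is a plain Nim heap of size 12, so its Grundy value is 12.
Grundy values for heap B (subtraction set {1, 4, 6}):
g(0) = mex{} = 0
g(1) = mex{0} = 1
g(2) = mex{1} = 0
g(3) = mex{0} = 1
g(4) = mex{0,1} = 2
g(5) = mex{1,2} = 0
g(6) = mex{0} = 1
g(7) = mex{1} = 0
g(8) = mex{0,2} = 1
g(9) = mex{0,1} = 2
g(10) = mex{1,2} = 0
g(11) = mex{0} = 1
g(12) = mex{1} = 0
g(13) = mex{0,2} = 1
So g(13) = 1.
Heap C is a plain Nim heap of size 4, so its Grundy value is 4.
The value of a disjunctive sum is the nim-sum of the parts.
Combined value = 12 ⊕ 1 ⊕ 4 = 9.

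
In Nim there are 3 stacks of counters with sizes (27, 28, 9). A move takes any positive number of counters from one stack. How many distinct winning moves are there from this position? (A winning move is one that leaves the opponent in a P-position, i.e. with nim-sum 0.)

In binary:
  11011  (27)
  11100  (28)
  01001  (9)
  -----
  01110  (14)
The overall nim-sum is X = 14. A stack of size p has a winning move iff p XOR X < p (reduce it to p XOR X).
  27: 27 XOR 14 = 21 < 27 — winning move (to 21).
  28: 28 XOR 14 = 18 < 28 — winning move (to 18).
  9: 9 XOR 14 = 7 < 9 — winning move (to 7).
That gives 3 winning moves.

3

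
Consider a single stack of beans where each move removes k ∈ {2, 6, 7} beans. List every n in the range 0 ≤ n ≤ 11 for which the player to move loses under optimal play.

0, 1, 4, 5, 9

Compute g(0), g(1), … for moves {2, 6, 7}:
k:     0  1  2  3  4  5  6  7  8  9 10 11
g(k):  0  0  1  1  0  0  1  1  2  0  3  1
The P-positions (g = 0) in 0..11 are 0, 1, 4, 5, 9.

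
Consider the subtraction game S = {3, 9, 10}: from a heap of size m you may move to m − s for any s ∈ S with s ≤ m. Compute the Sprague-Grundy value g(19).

Grundy values for subtraction set {3, 9, 10}:
k:     0  1  2  3  4  5  6  7  8  9 10 11 12 13 14 15 16 17 18 19
g(k):  0  0  0  1  1  1  0  0  0  1  1  1  2  0  0  3  1  1  2  0
So g(19) = 0.

0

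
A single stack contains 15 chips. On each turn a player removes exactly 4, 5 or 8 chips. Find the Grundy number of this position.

Grundy values for subtraction set {4, 5, 8}:
k:     0  1  2  3  4  5  6  7  8  9 10 11 12 13 14 15
g(k):  0  0  0  0  1  1  1  1  2  2  2  2  0  0  0  0
So g(15) = 0.

0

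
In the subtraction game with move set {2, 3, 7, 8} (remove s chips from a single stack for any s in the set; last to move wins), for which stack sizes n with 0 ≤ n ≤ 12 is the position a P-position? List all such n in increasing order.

0, 1, 5, 6, 10, 11

Compute g(0), g(1), … for moves {2, 3, 7, 8}:
g(0) = mex{} = 0
g(1) = mex{} = 0
g(2) = mex{0} = 1
g(3) = mex{0} = 1
g(4) = mex{0,1} = 2
g(5) = mex{1} = 0
g(6) = mex{1,2} = 0
g(7) = mex{0,2} = 1
g(8) = mex{0} = 1
g(9) = mex{0,1} = 2
g(10) = mex{1} = 0
g(11) = mex{1,2} = 0
g(12) = mex{0,2} = 1
The P-positions (g = 0) in 0..12 are 0, 1, 5, 6, 10, 11.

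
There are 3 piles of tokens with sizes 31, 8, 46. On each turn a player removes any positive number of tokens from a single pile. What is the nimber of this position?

Bitwise XOR of the heap sizes:
  011111  (31)
  001000  (8)
  101110  (46)
  ------
  111001  (57)

57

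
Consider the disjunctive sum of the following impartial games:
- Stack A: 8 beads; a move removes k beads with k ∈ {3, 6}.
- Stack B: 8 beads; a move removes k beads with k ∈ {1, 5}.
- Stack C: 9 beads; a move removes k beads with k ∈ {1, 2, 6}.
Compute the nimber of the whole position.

For stack A, compute g(0), g(1), … with moves {3, 6}:
g(0) = mex{} = 0
g(1) = mex{} = 0
g(2) = mex{} = 0
g(3) = mex{0} = 1
g(4) = mex{0} = 1
g(5) = mex{0} = 1
g(6) = mex{0,1} = 2
g(7) = mex{0,1} = 2
g(8) = mex{0,1} = 2
So g(8) = 2.
For stack B, compute g(0), g(1), … with moves {1, 5}:
k:     0  1  2  3  4  5  6  7  8
g(k):  0  1  0  1  0  1  0  1  0
So g(8) = 0.
Grundy values for stack C (subtraction set {1, 2, 6}):
g(0) = mex{} = 0
g(1) = mex{0} = 1
g(2) = mex{0,1} = 2
g(3) = mex{1,2} = 0
g(4) = mex{0,2} = 1
g(5) = mex{0,1} = 2
g(6) = mex{0,1,2} = 3
g(7) = mex{1,2,3} = 0
g(8) = mex{0,2,3} = 1
g(9) = mex{0,1} = 2
So g(9) = 2.
By the Sprague-Grundy theorem, the Grundy value of a sum of independent games is the XOR of the component values.
Combined value = 2 XOR 0 XOR 2 = 0.

0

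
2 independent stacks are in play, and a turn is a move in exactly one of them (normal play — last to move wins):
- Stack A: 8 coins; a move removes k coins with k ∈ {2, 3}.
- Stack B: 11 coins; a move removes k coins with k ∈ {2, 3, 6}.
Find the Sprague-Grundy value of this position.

0

Build the Grundy sequence for stack A with g(k) = mex{g(k−s) : s ∈ {2, 3}, s ≤ k}:
k:     0  1  2  3  4  5  6  7  8
g(k):  0  0  1  1  2  0  0  1  1
So g(8) = 1.
Grundy values for stack B (subtraction set {2, 3, 6}):
g(0) = mex{} = 0
g(1) = mex{} = 0
g(2) = mex{0} = 1
g(3) = mex{0} = 1
g(4) = mex{0,1} = 2
g(5) = mex{1} = 0
g(6) = mex{0,1,2} = 3
g(7) = mex{0,2} = 1
g(8) = mex{0,1,3} = 2
g(9) = mex{1,3} = 0
g(10) = mex{1,2} = 0
g(11) = mex{0,2} = 1
So g(11) = 1.
By the Sprague-Grundy theorem, the Grundy value of a sum of independent games is the XOR of the component values.
Combined value = 1 XOR 1 = 0.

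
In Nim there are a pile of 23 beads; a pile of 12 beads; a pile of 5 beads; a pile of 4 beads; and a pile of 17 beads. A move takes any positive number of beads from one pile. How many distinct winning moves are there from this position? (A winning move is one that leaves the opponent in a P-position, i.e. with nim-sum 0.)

In binary:
  10111  (23)
  01100  (12)
  00101  (5)
  00100  (4)
  10001  (17)
  -----
  01011  (11)
The overall nim-sum is X = 11. A pile of size p has a winning move iff p XOR X < p (reduce it to p XOR X).
  23: 23 XOR 11 = 28 ≥ 23 — no move.
  12: 12 XOR 11 = 7 < 12 — winning move (to 7).
  5: 5 XOR 11 = 14 ≥ 5 — no move.
  4: 4 XOR 11 = 15 ≥ 4 — no move.
  17: 17 XOR 11 = 26 ≥ 17 — no move.
That gives 1 winning move.

1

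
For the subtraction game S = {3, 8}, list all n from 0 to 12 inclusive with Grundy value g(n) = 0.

0, 1, 2, 6, 7, 11, 12

Build the Grundy sequence with g(k) = mex{g(k−s) : s ∈ {3, 8}, s ≤ k}:
k:     0  1  2  3  4  5  6  7  8  9 10 11 12
g(k):  0  0  0  1  1  1  0  0  2  1  1  0  0
The P-positions (g = 0) in 0..12 are 0, 1, 2, 6, 7, 11, 12.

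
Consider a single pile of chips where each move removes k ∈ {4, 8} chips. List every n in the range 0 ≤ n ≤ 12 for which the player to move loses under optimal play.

0, 1, 2, 3, 12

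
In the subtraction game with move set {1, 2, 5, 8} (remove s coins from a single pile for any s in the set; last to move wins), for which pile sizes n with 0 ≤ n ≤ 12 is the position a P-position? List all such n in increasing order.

0, 3, 6, 9, 12

Compute g(0), g(1), … for moves {1, 2, 5, 8}:
k:     0  1  2  3  4  5  6  7  8  9 10 11 12
g(k):  0  1  2  0  1  2  0  1  2  0  1  2  0
The P-positions (g = 0) in 0..12 are 0, 3, 6, 9, 12.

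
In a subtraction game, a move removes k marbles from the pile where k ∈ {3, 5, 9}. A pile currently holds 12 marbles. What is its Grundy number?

0

Build the Grundy sequence with g(k) = mex{g(k−s) : s ∈ {3, 5, 9}, s ≤ k}:
g(0) = mex{} = 0
g(1) = mex{} = 0
g(2) = mex{} = 0
g(3) = mex{0} = 1
g(4) = mex{0} = 1
g(5) = mex{0} = 1
g(6) = mex{0,1} = 2
g(7) = mex{0,1} = 2
g(8) = mex{1} = 0
g(9) = mex{0,1,2} = 3
g(10) = mex{0,1,2} = 3
g(11) = mex{0,2} = 1
g(12) = mex{1,2,3} = 0
So g(12) = 0.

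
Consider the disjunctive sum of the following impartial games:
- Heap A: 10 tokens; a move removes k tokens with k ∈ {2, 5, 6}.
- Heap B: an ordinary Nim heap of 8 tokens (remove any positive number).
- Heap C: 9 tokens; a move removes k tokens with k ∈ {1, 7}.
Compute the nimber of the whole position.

Grundy values for heap A (subtraction set {2, 5, 6}):
k:     0  1  2  3  4  5  6  7  8  9 10
g(k):  0  0  1  1  0  2  1  3  0  2  1
So g(10) = 1.
Heap B is a plain Nim heap of size 8, so its Grundy value is 8.
For heap C, compute g(0), g(1), … with moves {1, 7}:
g(0) = mex{} = 0
g(1) = mex{0} = 1
g(2) = mex{1} = 0
g(3) = mex{0} = 1
g(4) = mex{1} = 0
g(5) = mex{0} = 1
g(6) = mex{1} = 0
g(7) = mex{0} = 1
g(8) = mex{1} = 0
g(9) = mex{0} = 1
So g(9) = 1.
The value of a disjunctive sum is the nim-sum of the parts.
Combined value = 1 XOR 8 XOR 1 = 8.

8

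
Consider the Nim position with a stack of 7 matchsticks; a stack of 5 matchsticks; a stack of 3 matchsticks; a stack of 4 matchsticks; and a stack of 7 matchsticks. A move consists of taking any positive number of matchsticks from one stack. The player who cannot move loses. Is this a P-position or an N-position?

N-position

Compute the nim-sum pairwise:
7 ^ 5 = 2
2 ^ 3 = 1
1 ^ 4 = 5
5 ^ 7 = 2
The nim-sum is 2 ≠ 0, so this is an N-position: the player to move can win.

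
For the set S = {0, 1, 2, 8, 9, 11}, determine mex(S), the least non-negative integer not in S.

3

The values 0, 1, 2 are all present; 3 is the first non-negative integer missing from the set.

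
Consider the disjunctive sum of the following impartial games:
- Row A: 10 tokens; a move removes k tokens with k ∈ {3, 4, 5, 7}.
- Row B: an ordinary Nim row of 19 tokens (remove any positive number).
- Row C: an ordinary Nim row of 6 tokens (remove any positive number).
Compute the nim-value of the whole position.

21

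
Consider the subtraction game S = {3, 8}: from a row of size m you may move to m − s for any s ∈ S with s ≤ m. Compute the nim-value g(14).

Grundy values for subtraction set {3, 8}:
k:     0  1  2  3  4  5  6  7  8  9 10 11 12 13 14
g(k):  0  0  0  1  1  1  0  0  2  1  1  0  0  0  1
So g(14) = 1.

1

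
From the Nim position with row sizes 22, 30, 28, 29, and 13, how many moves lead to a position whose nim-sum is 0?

In binary:
  10110  (22)
  11110  (30)
  11100  (28)
  11101  (29)
  01101  (13)
  -----
  00100  (4)
The overall nim-sum is X = 4. A row of size p has a winning move iff p XOR X < p (reduce it to p XOR X).
  22: 22 XOR 4 = 18 < 22 — winning move (to 18).
  30: 30 XOR 4 = 26 < 30 — winning move (to 26).
  28: 28 XOR 4 = 24 < 28 — winning move (to 24).
  29: 29 XOR 4 = 25 < 29 — winning move (to 25).
  13: 13 XOR 4 = 9 < 13 — winning move (to 9).
That gives 5 winning moves.

5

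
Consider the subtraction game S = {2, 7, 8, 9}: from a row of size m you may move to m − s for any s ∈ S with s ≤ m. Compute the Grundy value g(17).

Grundy values for subtraction set {2, 7, 8, 9}:
k:     0  1  2  3  4  5  6  7  8  9 10 11 12 13 14 15 16 17
g(k):  0  0  1  1  0  0  1  1  2  2  3  3  2  2  3  0  0  1
So g(17) = 1.

1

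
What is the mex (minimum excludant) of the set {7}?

0 is not in the set, so the mex is 0.

0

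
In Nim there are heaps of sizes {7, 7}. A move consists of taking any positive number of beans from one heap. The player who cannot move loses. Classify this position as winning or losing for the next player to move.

Losing position

Nim-sum: 7 XOR 7 = 0.
The nim-sum is 0, so this is a P-position: the player to move is in a losing position under optimal play.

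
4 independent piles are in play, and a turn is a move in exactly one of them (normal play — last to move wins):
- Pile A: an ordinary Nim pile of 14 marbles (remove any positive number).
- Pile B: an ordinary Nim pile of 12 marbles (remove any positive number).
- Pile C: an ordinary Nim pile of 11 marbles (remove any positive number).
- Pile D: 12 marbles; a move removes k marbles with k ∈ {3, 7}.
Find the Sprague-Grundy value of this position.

9

Pile A is a plain Nim pile of size 14, so its Grundy value is 14.
Pile B is a plain Nim pile of size 12, so its Grundy value is 12.
Pile C is a plain Nim pile of size 11, so its Grundy value is 11.
Grundy values for pile D (subtraction set {3, 7}):
g(0) = mex{} = 0
g(1) = mex{} = 0
g(2) = mex{} = 0
g(3) = mex{0} = 1
g(4) = mex{0} = 1
g(5) = mex{0} = 1
g(6) = mex{1} = 0
g(7) = mex{0,1} = 2
g(8) = mex{0,1} = 2
g(9) = mex{0} = 1
g(10) = mex{1,2} = 0
g(11) = mex{1,2} = 0
g(12) = mex{1} = 0
So g(12) = 0.
By the Sprague-Grundy theorem, the Grundy value of a sum of independent games is the XOR of the component values.
Combined value = 14 XOR 12 XOR 11 XOR 0 = 9.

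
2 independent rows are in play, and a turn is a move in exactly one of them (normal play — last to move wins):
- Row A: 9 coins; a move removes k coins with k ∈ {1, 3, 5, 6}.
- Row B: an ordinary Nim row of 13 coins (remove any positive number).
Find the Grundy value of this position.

14

Grundy values for row A (subtraction set {1, 3, 5, 6}):
g(0) = mex{} = 0
g(1) = mex{0} = 1
g(2) = mex{1} = 0
g(3) = mex{0} = 1
g(4) = mex{1} = 0
g(5) = mex{0} = 1
g(6) = mex{0,1} = 2
g(7) = mex{0,1,2} = 3
g(8) = mex{0,1,3} = 2
g(9) = mex{0,1,2} = 3
So g(9) = 3.
Row B is a plain Nim row of size 13, so its Grundy value is 13.
By the Sprague-Grundy theorem, the Grundy value of a sum of independent games is the XOR of the component values.
Combined value = 3 ⊕ 13 = 14.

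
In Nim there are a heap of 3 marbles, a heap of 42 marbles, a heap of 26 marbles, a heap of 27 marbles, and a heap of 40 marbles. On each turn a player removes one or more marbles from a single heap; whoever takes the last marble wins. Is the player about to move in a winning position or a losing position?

Nim-sum: 3 ⊕ 42 ⊕ 26 ⊕ 27 ⊕ 40 = 0.
The nim-sum is 0, so this is a P-position: the player to move is in a losing position under optimal play.

Losing position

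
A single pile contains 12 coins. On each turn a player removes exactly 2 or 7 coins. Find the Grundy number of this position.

1

Grundy values for subtraction set {2, 7}:
k:     0  1  2  3  4  5  6  7  8  9 10 11 12
g(k):  0  0  1  1  0  0  1  1  2  0  0  1  1
So g(12) = 1.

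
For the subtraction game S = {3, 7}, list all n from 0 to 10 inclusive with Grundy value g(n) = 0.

Build the Grundy sequence with g(k) = mex{g(k−s) : s ∈ {3, 7}, s ≤ k}:
k:     0  1  2  3  4  5  6  7  8  9 10
g(k):  0  0  0  1  1  1  0  2  2  1  0
The P-positions (g = 0) in 0..10 are 0, 1, 2, 6, 10.

0, 1, 2, 6, 10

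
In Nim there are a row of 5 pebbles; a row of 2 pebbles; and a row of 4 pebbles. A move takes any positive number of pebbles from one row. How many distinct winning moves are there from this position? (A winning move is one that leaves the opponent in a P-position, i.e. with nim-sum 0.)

1

Compute the nim-sum pairwise:
5 ^ 2 = 7
7 ^ 4 = 3
The overall nim-sum is X = 3. A row of size p has a winning move iff p XOR X < p (reduce it to p XOR X).
  5: 5 XOR 3 = 6 ≥ 5 — no move.
  2: 2 XOR 3 = 1 < 2 — winning move (to 1).
  4: 4 XOR 3 = 7 ≥ 4 — no move.
That gives 1 winning move.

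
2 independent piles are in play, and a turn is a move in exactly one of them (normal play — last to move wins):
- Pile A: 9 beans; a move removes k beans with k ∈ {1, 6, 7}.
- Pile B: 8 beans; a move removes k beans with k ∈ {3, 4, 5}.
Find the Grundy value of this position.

For pile A, compute g(0), g(1), … with moves {1, 6, 7}:
g(0) = mex{} = 0
g(1) = mex{0} = 1
g(2) = mex{1} = 0
g(3) = mex{0} = 1
g(4) = mex{1} = 0
g(5) = mex{0} = 1
g(6) = mex{0,1} = 2
g(7) = mex{0,1,2} = 3
g(8) = mex{0,1,3} = 2
g(9) = mex{0,1,2} = 3
So g(9) = 3.
Build the Grundy sequence for pile B with g(k) = mex{g(k−s) : s ∈ {3, 4, 5}, s ≤ k}:
k:     0  1  2  3  4  5  6  7  8
g(k):  0  0  0  1  1  1  2  2  0
So g(8) = 0.
The value of a disjunctive sum is the nim-sum of the parts.
Combined value = 3 XOR 0 = 3.

3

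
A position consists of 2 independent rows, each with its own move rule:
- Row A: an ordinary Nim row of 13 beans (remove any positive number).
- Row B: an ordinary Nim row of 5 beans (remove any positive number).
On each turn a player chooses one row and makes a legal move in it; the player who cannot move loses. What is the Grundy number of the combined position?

8

Row A is a plain Nim row of size 13, so its Grundy value is 13.
Row B is a plain Nim row of size 5, so its Grundy value is 5.
The value of a disjunctive sum is the nim-sum of the parts.
Combined value = 13 ⊕ 5 = 8.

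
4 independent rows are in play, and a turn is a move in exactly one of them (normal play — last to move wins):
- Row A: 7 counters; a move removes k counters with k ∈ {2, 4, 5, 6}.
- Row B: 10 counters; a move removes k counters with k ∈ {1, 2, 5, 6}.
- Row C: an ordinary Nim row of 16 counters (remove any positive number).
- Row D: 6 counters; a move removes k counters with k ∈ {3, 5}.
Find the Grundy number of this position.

Grundy values for row A (subtraction set {2, 4, 5, 6}):
g(0) = mex{} = 0
g(1) = mex{} = 0
g(2) = mex{0} = 1
g(3) = mex{0} = 1
g(4) = mex{0,1} = 2
g(5) = mex{0,1} = 2
g(6) = mex{0,1,2} = 3
g(7) = mex{0,1,2} = 3
So g(7) = 3.
Build the Grundy sequence for row B with g(k) = mex{g(k−s) : s ∈ {1, 2, 5, 6}, s ≤ k}:
k:     0  1  2  3  4  5  6  7  8  9 10
g(k):  0  1  2  0  1  2  3  0  1  2  0
So g(10) = 0.
Row C is a plain Nim row of size 16, so its Grundy value is 16.
Build the Grundy sequence for row D with g(k) = mex{g(k−s) : s ∈ {3, 5}, s ≤ k}:
k:     0  1  2  3  4  5  6
g(k):  0  0  0  1  1  1  2
So g(6) = 2.
The value of a disjunctive sum is the nim-sum of the parts.
Combined value = 3 ⊕ 0 ⊕ 16 ⊕ 2 = 17.

17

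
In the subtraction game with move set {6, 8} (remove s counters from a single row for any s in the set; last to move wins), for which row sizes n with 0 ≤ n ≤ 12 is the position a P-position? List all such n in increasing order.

0, 1, 2, 3, 4, 5

Build the Grundy sequence with g(k) = mex{g(k−s) : s ∈ {6, 8}, s ≤ k}:
g(0) = mex{} = 0
g(1) = mex{} = 0
g(2) = mex{} = 0
g(3) = mex{} = 0
g(4) = mex{} = 0
g(5) = mex{} = 0
g(6) = mex{0} = 1
g(7) = mex{0} = 1
g(8) = mex{0} = 1
g(9) = mex{0} = 1
g(10) = mex{0} = 1
g(11) = mex{0} = 1
g(12) = mex{0,1} = 2
The P-positions (g = 0) in 0..12 are 0, 1, 2, 3, 4, 5.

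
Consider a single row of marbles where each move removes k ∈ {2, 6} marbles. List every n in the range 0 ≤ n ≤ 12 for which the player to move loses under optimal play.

0, 1, 4, 5, 8, 9, 12

Build the Grundy sequence with g(k) = mex{g(k−s) : s ∈ {2, 6}, s ≤ k}:
k:     0  1  2  3  4  5  6  7  8  9 10 11 12
g(k):  0  0  1  1  0  0  1  1  0  0  1  1  0
The P-positions (g = 0) in 0..12 are 0, 1, 4, 5, 8, 9, 12.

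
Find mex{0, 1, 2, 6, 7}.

3

The values 0, 1, 2 are all present; 3 is the first non-negative integer missing from the set.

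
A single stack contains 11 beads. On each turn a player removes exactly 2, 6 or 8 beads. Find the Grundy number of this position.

Build the Grundy sequence with g(k) = mex{g(k−s) : s ∈ {2, 6, 8}, s ≤ k}:
k:     0  1  2  3  4  5  6  7  8  9 10 11
g(k):  0  0  1  1  0  0  1  1  2  2  3  3
So g(11) = 3.

3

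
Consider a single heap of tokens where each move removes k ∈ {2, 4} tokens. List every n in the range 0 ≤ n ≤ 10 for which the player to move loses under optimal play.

0, 1, 6, 7

Compute g(0), g(1), … for moves {2, 4}:
k:     0  1  2  3  4  5  6  7  8  9 10
g(k):  0  0  1  1  2  2  0  0  1  1  2
The P-positions (g = 0) in 0..10 are 0, 1, 6, 7.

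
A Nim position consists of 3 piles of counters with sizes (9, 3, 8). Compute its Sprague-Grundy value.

2

Bitwise XOR of the heap sizes:
  1001  (9)
  0011  (3)
  1000  (8)
  ----
  0010  (2)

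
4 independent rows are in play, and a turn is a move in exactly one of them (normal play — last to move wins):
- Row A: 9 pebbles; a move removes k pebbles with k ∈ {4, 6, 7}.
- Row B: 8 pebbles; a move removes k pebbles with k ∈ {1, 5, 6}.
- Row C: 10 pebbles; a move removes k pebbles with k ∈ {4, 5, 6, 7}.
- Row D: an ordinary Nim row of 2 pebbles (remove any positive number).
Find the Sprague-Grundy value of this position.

Grundy values for row A (subtraction set {4, 6, 7}):
k:     0  1  2  3  4  5  6  7  8  9
g(k):  0  0  0  0  1  1  1  1  2  2
So g(9) = 2.
Grundy values for row B (subtraction set {1, 5, 6}):
g(0) = mex{} = 0
g(1) = mex{0} = 1
g(2) = mex{1} = 0
g(3) = mex{0} = 1
g(4) = mex{1} = 0
g(5) = mex{0} = 1
g(6) = mex{0,1} = 2
g(7) = mex{0,1,2} = 3
g(8) = mex{0,1,3} = 2
So g(8) = 2.
Grundy values for row C (subtraction set {4, 5, 6, 7}):
k:     0  1  2  3  4  5  6  7  8  9 10
g(k):  0  0  0  0  1  1  1  1  2  2  2
So g(10) = 2.
Row D is a plain Nim row of size 2, so its Grundy value is 2.
The value of a disjunctive sum is the nim-sum of the parts.
Combined value = 2 XOR 2 XOR 2 XOR 2 = 0.

0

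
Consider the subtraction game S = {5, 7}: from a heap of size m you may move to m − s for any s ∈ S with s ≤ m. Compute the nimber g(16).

0

Build the Grundy sequence with g(k) = mex{g(k−s) : s ∈ {5, 7}, s ≤ k}:
k:     0  1  2  3  4  5  6  7  8  9 10 11 12 13 14 15 16
g(k):  0  0  0  0  0  1  1  1  1  1  2  2  0  0  0  0  0
So g(16) = 0.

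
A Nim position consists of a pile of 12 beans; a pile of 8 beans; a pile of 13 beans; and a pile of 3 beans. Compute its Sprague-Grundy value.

Write each in binary and XOR column by column:
  1100  (12)
  1000  (8)
  1101  (13)
  0011  (3)
  ----
  1010  (10)

10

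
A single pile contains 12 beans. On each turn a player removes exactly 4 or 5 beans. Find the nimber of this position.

0

Build the Grundy sequence with g(k) = mex{g(k−s) : s ∈ {4, 5}, s ≤ k}:
g(0) = mex{} = 0
g(1) = mex{} = 0
g(2) = mex{} = 0
g(3) = mex{} = 0
g(4) = mex{0} = 1
g(5) = mex{0} = 1
g(6) = mex{0} = 1
g(7) = mex{0} = 1
g(8) = mex{0,1} = 2
g(9) = mex{1} = 0
g(10) = mex{1} = 0
g(11) = mex{1} = 0
g(12) = mex{1,2} = 0
So g(12) = 0.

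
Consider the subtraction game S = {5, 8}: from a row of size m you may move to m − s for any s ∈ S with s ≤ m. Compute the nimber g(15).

0

Compute g(0), g(1), … for moves {5, 8}:
k:     0  1  2  3  4  5  6  7  8  9 10 11 12 13 14 15
g(k):  0  0  0  0  0  1  1  1  1  1  2  2  2  0  0  0
So g(15) = 0.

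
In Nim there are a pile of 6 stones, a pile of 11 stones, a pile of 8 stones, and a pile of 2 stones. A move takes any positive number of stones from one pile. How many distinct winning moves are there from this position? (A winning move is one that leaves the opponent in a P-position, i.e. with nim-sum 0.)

Nim-sum: 6 ^ 11 ^ 8 ^ 2 = 7.
The overall nim-sum is X = 7. A pile of size p has a winning move iff p XOR X < p (reduce it to p XOR X).
  6: 6 XOR 7 = 1 < 6 — winning move (to 1).
  11: 11 XOR 7 = 12 ≥ 11 — no move.
  8: 8 XOR 7 = 15 ≥ 8 — no move.
  2: 2 XOR 7 = 5 ≥ 2 — no move.
That gives 1 winning move.

1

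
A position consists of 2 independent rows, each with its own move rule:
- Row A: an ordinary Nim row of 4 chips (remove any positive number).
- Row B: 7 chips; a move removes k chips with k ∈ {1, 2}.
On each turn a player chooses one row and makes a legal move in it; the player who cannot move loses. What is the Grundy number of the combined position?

5

Row A is a plain Nim row of size 4, so its Grundy value is 4.
Build the Grundy sequence for row B with g(k) = mex{g(k−s) : s ∈ {1, 2}, s ≤ k}:
k:     0  1  2  3  4  5  6  7
g(k):  0  1  2  0  1  2  0  1
So g(7) = 1.
By the Sprague-Grundy theorem, the Grundy value of a sum of independent games is the XOR of the component values.
Combined value = 4 XOR 1 = 5.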